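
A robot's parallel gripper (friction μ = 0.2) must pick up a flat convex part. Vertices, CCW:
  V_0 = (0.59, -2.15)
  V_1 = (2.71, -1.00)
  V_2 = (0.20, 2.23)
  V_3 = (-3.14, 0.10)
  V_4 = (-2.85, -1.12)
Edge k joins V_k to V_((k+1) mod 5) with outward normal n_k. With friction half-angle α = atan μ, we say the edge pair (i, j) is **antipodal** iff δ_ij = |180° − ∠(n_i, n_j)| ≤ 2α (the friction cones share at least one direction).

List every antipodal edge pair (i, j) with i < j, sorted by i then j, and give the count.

count = 1; pairs: (0,2)

α = atan 0.2 = 11.31°;  2α = 22.62°
n_0 = (+0.4768, -0.8790)
n_1 = (+0.7896, +0.6136)
n_2 = (-0.5377, +0.8431)
n_3 = (-0.9729, -0.2313)
n_4 = (-0.2868, -0.9580)
  (0,1): δ = 80.63°  ·
  (0,2): δ = 4.05°  ✓
  (0,3): δ = 74.89°  ·
  (0,4): δ = 134.85°  ·
  (1,2): δ = 95.32°  ·
  (1,3): δ = 24.48°  ·
  (1,4): δ = 35.48°  ·
  (2,3): δ = 109.16°  ·
  (2,4): δ = 49.20°  ·
  (3,4): δ = 120.04°  ·
antipodal pairs: 1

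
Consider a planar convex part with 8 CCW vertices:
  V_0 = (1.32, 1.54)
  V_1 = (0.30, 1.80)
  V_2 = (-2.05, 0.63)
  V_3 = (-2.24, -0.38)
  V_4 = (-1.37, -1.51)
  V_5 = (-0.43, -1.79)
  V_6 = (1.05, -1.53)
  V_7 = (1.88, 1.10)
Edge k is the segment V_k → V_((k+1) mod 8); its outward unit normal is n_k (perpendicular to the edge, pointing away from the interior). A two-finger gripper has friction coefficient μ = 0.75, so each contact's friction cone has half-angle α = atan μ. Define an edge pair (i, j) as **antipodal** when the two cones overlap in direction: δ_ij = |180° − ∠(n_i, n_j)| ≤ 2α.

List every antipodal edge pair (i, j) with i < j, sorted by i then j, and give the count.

count = 13; pairs: (0,3), (0,4), (0,5), (1,4), (1,5), (1,6), (2,5), (2,6), (2,7), (3,6), (3,7), (4,7), (5,7)

α = atan 0.75 = 36.87°;  2α = 73.74°
n_0 = (+0.2470, +0.9690)
n_1 = (-0.4457, +0.8952)
n_2 = (-0.9828, +0.1849)
n_3 = (-0.7924, -0.6100)
n_4 = (-0.2855, -0.9584)
n_5 = (+0.1730, -0.9849)
n_6 = (+0.9536, -0.3010)
n_7 = (+0.6178, +0.7863)
  (0,1): δ = 139.23°  ·
  (0,2): δ = 86.35°  ·
  (0,3): δ = 38.11°  ✓
  (0,4): δ = 2.29°  ✓
  (0,5): δ = 24.26°  ✓
  (0,6): δ = 86.79°  ·
  (0,7): δ = 156.14°  ·
  (1,2): δ = 127.12°  ·
  (1,3): δ = 78.87°  ·
  (1,4): δ = 43.05°  ✓
  (1,5): δ = 16.50°  ✓
  (1,6): δ = 46.02°  ✓
  (1,7): δ = 115.38°  ·
  (2,3): δ = 131.75°  ·
  (2,4): δ = 95.93°  ·
  (2,5): δ = 69.38°  ✓
  (2,6): δ = 6.86°  ✓
  (2,7): δ = 62.50°  ✓
  (3,4): δ = 144.18°  ·
  (3,5): δ = 117.63°  ·
  (3,6): δ = 55.11°  ✓
  (3,7): δ = 14.25°  ✓
  (4,5): δ = 153.45°  ·
  (4,6): δ = 90.93°  ·
  (4,7): δ = 21.57°  ✓
  (5,6): δ = 117.48°  ·
  (5,7): δ = 48.12°  ✓
  (6,7): δ = 110.64°  ·
antipodal pairs: 13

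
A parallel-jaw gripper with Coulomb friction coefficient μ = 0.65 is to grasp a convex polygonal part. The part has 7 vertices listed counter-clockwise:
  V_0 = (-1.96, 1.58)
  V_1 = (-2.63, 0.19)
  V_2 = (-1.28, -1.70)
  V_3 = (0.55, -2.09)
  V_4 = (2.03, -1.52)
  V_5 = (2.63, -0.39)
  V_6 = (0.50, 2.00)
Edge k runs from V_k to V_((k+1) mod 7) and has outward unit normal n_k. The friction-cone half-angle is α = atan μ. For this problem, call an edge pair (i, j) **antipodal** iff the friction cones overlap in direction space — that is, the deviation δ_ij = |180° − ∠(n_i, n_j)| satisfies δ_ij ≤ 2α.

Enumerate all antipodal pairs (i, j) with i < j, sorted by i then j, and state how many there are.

count = 9; pairs: (0,3), (0,4), (1,4), (1,5), (1,6), (2,5), (2,6), (3,6), (4,6)

α = atan 0.65 = 33.02°;  2α = 66.05°
n_0 = (-0.9008, +0.4342)
n_1 = (-0.8137, -0.5812)
n_2 = (-0.2084, -0.9780)
n_3 = (+0.3594, -0.9332)
n_4 = (+0.8832, -0.4690)
n_5 = (+0.7465, +0.6653)
n_6 = (-0.1683, +0.9857)
  (0,1): δ = 118.73°  ·
  (0,2): δ = 76.30°  ·
  (0,3): δ = 43.20°  ✓
  (0,4): δ = 2.23°  ✓
  (0,5): δ = 67.44°  ·
  (0,6): δ = 125.42°  ·
  (1,2): δ = 137.57°  ·
  (1,3): δ = 104.47°  ·
  (1,4): δ = 63.50°  ✓
  (1,5): δ = 6.17°  ✓
  (1,6): δ = 64.15°  ✓
  (2,3): δ = 146.91°  ·
  (2,4): δ = 105.94°  ·
  (2,5): δ = 36.26°  ✓
  (2,6): δ = 21.72°  ✓
  (3,4): δ = 139.03°  ·
  (3,5): δ = 69.36°  ·
  (3,6): δ = 11.37°  ✓
  (4,5): δ = 110.33°  ·
  (4,6): δ = 52.34°  ✓
  (5,6): δ = 122.02°  ·
antipodal pairs: 9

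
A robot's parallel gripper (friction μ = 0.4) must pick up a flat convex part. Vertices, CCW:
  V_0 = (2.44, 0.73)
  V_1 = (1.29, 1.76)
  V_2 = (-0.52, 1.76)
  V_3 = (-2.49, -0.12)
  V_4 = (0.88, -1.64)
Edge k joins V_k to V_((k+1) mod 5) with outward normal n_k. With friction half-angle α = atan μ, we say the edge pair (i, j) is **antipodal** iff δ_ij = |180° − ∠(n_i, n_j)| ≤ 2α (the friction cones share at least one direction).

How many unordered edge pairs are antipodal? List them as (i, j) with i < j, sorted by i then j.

α = atan 0.4 = 21.80°;  2α = 43.60°
n_0 = (+0.6672, +0.7449)
n_1 = (+0.0000, +1.0000)
n_2 = (-0.6904, +0.7234)
n_3 = (-0.4112, -0.9116)
n_4 = (+0.8353, -0.5498)
  (0,1): δ = 138.15°  ·
  (0,2): δ = 94.49°  ·
  (0,3): δ = 17.57°  ✓
  (0,4): δ = 98.50°  ·
  (1,2): δ = 136.34°  ·
  (1,3): δ = 24.28°  ✓
  (1,4): δ = 56.65°  ·
  (2,3): δ = 67.94°  ·
  (2,4): δ = 12.99°  ✓
  (3,4): δ = 99.08°  ·
antipodal pairs: 3

count = 3; pairs: (0,3), (1,3), (2,4)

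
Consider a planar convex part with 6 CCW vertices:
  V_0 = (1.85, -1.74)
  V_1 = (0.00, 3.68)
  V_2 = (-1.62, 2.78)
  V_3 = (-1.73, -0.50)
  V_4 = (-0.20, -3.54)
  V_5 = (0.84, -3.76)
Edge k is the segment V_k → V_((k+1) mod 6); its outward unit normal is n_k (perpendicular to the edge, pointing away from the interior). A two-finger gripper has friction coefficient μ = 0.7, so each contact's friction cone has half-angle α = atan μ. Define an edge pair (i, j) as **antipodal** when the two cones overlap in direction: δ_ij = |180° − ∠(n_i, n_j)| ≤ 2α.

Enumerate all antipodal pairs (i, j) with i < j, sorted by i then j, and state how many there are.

α = atan 0.7 = 34.99°;  2α = 69.98°
n_0 = (+0.9464, +0.3230)
n_1 = (-0.4856, +0.8742)
n_2 = (-0.9994, +0.0335)
n_3 = (-0.8932, -0.4496)
n_4 = (-0.2070, -0.9783)
n_5 = (+0.8944, -0.4472)
  (0,1): δ = 79.79°  ·
  (0,2): δ = 20.77°  ✓
  (0,3): δ = 7.87°  ✓
  (0,4): δ = 59.21°  ✓
  (0,5): δ = 134.59°  ·
  (1,2): δ = 120.98°  ·
  (1,3): δ = 92.34°  ·
  (1,4): δ = 41.00°  ✓
  (1,5): δ = 34.38°  ✓
  (2,3): δ = 151.36°  ·
  (2,4): δ = 100.02°  ·
  (2,5): δ = 24.64°  ✓
  (3,4): δ = 128.66°  ·
  (3,5): δ = 53.28°  ✓
  (4,5): δ = 104.62°  ·
antipodal pairs: 7

count = 7; pairs: (0,2), (0,3), (0,4), (1,4), (1,5), (2,5), (3,5)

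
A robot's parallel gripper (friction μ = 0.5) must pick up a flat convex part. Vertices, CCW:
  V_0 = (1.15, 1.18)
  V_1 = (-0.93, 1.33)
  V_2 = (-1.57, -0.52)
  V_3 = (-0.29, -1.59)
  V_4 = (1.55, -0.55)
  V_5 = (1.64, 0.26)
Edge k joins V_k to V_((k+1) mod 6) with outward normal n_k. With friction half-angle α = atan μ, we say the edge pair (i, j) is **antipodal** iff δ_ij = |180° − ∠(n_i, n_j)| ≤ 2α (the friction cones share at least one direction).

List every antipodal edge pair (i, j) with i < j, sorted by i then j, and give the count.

count = 6; pairs: (0,2), (0,3), (1,3), (1,4), (1,5), (2,5)

α = atan 0.5 = 26.57°;  2α = 53.13°
n_0 = (+0.0719, +0.9974)
n_1 = (-0.9450, +0.3269)
n_2 = (-0.6414, -0.7672)
n_3 = (+0.4921, -0.8706)
n_4 = (+0.9939, -0.1104)
n_5 = (+0.8826, +0.4701)
  (0,1): δ = 104.96°  ·
  (0,2): δ = 35.77°  ✓
  (0,3): δ = 33.60°  ✓
  (0,4): δ = 87.78°  ·
  (0,5): δ = 122.16°  ·
  (1,2): δ = 110.81°  ·
  (1,3): δ = 41.44°  ✓
  (1,4): δ = 12.74°  ✓
  (1,5): δ = 47.12°  ✓
  (2,3): δ = 110.63°  ·
  (2,4): δ = 56.45°  ·
  (2,5): δ = 22.07°  ✓
  (3,4): δ = 125.82°  ·
  (3,5): δ = 91.44°  ·
  (4,5): δ = 145.62°  ·
antipodal pairs: 6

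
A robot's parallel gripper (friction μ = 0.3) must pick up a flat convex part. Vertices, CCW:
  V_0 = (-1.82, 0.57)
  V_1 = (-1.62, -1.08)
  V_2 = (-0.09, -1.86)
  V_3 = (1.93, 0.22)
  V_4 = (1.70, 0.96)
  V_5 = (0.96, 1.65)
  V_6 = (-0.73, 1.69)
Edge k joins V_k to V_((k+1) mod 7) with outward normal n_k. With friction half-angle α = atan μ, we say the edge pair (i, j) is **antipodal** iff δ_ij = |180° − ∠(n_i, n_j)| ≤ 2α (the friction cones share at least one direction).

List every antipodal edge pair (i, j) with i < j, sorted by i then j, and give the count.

α = atan 0.3 = 16.70°;  2α = 33.40°
n_0 = (-0.9927, -0.1203)
n_1 = (-0.4542, -0.8909)
n_2 = (+0.7174, -0.6967)
n_3 = (+0.9549, +0.2968)
n_4 = (+0.6820, +0.7314)
n_5 = (+0.0237, +0.9997)
n_6 = (-0.7166, +0.6974)
  (0,1): δ = 123.92°  ·
  (0,2): δ = 51.07°  ·
  (0,3): δ = 10.35°  ✓
  (0,4): δ = 40.09°  ·
  (0,5): δ = 81.73°  ·
  (0,6): δ = 128.87°  ·
  (1,2): δ = 107.15°  ·
  (1,3): δ = 45.72°  ·
  (1,4): δ = 15.98°  ✓
  (1,5): δ = 25.66°  ✓
  (1,6): δ = 72.79°  ·
  (2,3): δ = 118.57°  ·
  (2,4): δ = 88.84°  ·
  (2,5): δ = 47.19°  ·
  (2,6): δ = 0.06°  ✓
  (3,4): δ = 150.26°  ·
  (3,5): δ = 108.62°  ·
  (3,6): δ = 61.49°  ·
  (4,5): δ = 138.36°  ·
  (4,6): δ = 91.22°  ·
  (5,6): δ = 132.87°  ·
antipodal pairs: 4

count = 4; pairs: (0,3), (1,4), (1,5), (2,6)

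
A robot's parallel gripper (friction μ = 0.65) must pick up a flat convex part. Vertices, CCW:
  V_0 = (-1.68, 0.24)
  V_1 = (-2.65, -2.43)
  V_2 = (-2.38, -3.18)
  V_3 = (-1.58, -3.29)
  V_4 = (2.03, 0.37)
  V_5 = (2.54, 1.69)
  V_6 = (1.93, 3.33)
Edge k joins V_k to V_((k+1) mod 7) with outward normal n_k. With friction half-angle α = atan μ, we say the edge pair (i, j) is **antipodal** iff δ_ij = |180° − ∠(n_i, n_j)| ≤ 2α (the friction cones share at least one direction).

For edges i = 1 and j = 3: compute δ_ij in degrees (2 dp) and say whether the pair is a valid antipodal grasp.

δ = 64.40°, valid

α = atan 0.65 = 33.02°;  2α = 66.05°
edge 1: e_1 = (+0.27, -0.75);  n_1 = (-0.9409, -0.3387)
edge 3: e_3 = (+3.61, +3.66);  n_3 = (+0.7120, -0.7022)
∠(n_1, n_3) = 115.60°
δ = |180° − 115.60°| = 64.40°
64.40° ≤ 2α = 66.05°  →  valid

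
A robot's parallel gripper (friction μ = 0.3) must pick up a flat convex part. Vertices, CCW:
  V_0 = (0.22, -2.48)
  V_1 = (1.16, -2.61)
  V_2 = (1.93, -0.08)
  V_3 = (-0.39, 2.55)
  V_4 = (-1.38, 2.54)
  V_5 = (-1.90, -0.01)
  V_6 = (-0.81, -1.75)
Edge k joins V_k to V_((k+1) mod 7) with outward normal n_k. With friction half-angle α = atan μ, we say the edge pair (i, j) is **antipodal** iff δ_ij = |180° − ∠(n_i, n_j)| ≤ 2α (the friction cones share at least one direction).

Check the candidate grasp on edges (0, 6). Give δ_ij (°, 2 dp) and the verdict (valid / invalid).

δ = 152.55°, invalid

α = atan 0.3 = 16.70°;  2α = 33.40°
edge 0: e_0 = (+0.94, -0.13);  n_0 = (-0.1370, -0.9906)
edge 6: e_6 = (+1.03, -0.73);  n_6 = (-0.5782, -0.8159)
∠(n_0, n_6) = 27.45°
δ = |180° − 27.45°| = 152.55°
152.55° > 2α = 33.40°  →  invalid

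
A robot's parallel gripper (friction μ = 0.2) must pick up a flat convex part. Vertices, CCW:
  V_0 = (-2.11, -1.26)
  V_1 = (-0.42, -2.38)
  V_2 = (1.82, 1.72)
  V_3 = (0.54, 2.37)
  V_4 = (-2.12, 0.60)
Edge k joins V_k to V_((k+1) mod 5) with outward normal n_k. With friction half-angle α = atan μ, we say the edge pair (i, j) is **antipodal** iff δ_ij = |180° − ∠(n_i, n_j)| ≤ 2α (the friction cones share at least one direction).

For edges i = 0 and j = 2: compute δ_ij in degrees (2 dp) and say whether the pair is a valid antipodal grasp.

α = atan 0.2 = 11.31°;  2α = 22.62°
edge 0: e_0 = (+1.69, -1.12);  n_0 = (-0.5524, -0.8336)
edge 2: e_2 = (-1.28, +0.65);  n_2 = (+0.4528, +0.8916)
∠(n_0, n_2) = 173.39°
δ = |180° − 173.39°| = 6.61°
6.61° ≤ 2α = 22.62°  →  valid

δ = 6.61°, valid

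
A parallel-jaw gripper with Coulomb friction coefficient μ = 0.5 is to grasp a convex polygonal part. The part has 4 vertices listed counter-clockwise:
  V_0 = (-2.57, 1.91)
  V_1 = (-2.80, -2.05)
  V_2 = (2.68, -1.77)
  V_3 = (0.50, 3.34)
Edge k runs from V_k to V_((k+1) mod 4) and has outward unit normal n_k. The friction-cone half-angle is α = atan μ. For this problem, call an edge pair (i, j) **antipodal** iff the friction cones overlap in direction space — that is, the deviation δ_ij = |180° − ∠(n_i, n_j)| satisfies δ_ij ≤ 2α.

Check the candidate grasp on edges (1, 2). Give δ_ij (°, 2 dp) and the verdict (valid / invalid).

δ = 69.82°, invalid

α = atan 0.5 = 26.57°;  2α = 53.13°
edge 1: e_1 = (+5.48, +0.28);  n_1 = (+0.0510, -0.9987)
edge 2: e_2 = (-2.18, +5.11);  n_2 = (+0.9198, +0.3924)
∠(n_1, n_2) = 110.18°
δ = |180° − 110.18°| = 69.82°
69.82° > 2α = 53.13°  →  invalid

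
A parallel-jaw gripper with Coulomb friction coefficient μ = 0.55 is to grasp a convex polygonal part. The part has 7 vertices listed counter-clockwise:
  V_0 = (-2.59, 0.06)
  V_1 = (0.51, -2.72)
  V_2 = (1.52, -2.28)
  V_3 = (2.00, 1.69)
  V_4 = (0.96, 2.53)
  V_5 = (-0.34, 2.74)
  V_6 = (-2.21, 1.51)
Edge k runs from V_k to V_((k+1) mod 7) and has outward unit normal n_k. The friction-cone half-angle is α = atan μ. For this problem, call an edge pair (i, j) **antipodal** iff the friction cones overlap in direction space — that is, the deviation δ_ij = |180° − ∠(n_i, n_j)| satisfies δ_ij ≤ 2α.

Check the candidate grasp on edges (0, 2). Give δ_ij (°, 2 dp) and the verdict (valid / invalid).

δ = 55.01°, valid

α = atan 0.55 = 28.81°;  2α = 57.62°
edge 0: e_0 = (+3.10, -2.78);  n_0 = (-0.6676, -0.7445)
edge 2: e_2 = (+0.48, +3.97);  n_2 = (+0.9928, -0.1200)
∠(n_0, n_2) = 124.99°
δ = |180° − 124.99°| = 55.01°
55.01° ≤ 2α = 57.62°  →  valid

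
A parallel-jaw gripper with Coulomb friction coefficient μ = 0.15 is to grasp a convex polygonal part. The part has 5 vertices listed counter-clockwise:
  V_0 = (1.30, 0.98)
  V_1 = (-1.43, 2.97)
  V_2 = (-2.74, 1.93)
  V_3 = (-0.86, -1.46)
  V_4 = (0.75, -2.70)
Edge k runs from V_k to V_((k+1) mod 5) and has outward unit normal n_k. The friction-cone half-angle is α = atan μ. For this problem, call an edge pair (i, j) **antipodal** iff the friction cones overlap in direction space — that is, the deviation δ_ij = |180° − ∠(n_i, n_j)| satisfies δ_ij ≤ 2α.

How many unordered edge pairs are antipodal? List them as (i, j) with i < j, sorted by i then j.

α = atan 0.15 = 8.53°;  2α = 17.06°
n_0 = (+0.5891, +0.8081)
n_1 = (-0.6218, +0.7832)
n_2 = (-0.8745, -0.4850)
n_3 = (-0.6102, -0.7923)
n_4 = (+0.9890, -0.1478)
  (0,1): δ = 105.46°  ·
  (0,2): δ = 24.90°  ·
  (0,3): δ = 1.51°  ✓
  (0,4): δ = 117.59°  ·
  (1,2): δ = 99.43°  ·
  (1,3): δ = 76.05°  ·
  (1,4): δ = 43.05°  ·
  (2,3): δ = 156.61°  ·
  (2,4): δ = 37.51°  ·
  (3,4): δ = 60.90°  ·
antipodal pairs: 1

count = 1; pairs: (0,3)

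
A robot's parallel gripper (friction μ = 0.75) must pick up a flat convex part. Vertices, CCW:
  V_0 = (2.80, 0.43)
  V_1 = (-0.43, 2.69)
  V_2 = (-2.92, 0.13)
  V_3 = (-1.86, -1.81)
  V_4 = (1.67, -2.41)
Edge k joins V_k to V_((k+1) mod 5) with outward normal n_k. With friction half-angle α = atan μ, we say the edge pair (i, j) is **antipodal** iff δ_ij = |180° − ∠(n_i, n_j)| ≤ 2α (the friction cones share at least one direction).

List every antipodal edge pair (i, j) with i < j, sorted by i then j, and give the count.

α = atan 0.75 = 36.87°;  2α = 73.74°
n_0 = (+0.5733, +0.8194)
n_1 = (-0.7168, +0.6972)
n_2 = (-0.8775, -0.4795)
n_3 = (-0.1676, -0.9859)
n_4 = (+0.9292, -0.3697)
  (0,1): δ = 99.23°  ·
  (0,2): δ = 26.37°  ✓
  (0,3): δ = 25.33°  ✓
  (0,4): δ = 103.28°  ·
  (1,2): δ = 107.14°  ·
  (1,3): δ = 55.44°  ✓
  (1,4): δ = 22.51°  ✓
  (2,3): δ = 128.30°  ·
  (2,4): δ = 50.35°  ✓
  (3,4): δ = 102.05°  ·
antipodal pairs: 5

count = 5; pairs: (0,2), (0,3), (1,3), (1,4), (2,4)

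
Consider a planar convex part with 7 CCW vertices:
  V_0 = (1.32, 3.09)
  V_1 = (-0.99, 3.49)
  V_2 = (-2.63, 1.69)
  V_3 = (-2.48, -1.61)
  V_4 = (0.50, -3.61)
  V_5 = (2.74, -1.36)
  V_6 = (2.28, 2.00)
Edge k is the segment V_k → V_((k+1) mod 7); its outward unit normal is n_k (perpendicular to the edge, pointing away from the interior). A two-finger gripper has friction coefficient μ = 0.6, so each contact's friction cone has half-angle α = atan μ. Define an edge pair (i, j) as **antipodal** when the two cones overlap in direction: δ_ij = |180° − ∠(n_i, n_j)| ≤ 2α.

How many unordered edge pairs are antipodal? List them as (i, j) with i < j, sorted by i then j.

count = 9; pairs: (0,3), (0,4), (1,4), (1,5), (2,4), (2,5), (2,6), (3,5), (3,6)

α = atan 0.6 = 30.96°;  2α = 61.93°
n_0 = (+0.1706, +0.9853)
n_1 = (-0.7392, +0.6735)
n_2 = (-0.9990, -0.0454)
n_3 = (-0.5573, -0.8303)
n_4 = (+0.7087, -0.7055)
n_5 = (+0.9908, +0.1356)
n_6 = (+0.7504, +0.6609)
  (0,1): δ = 122.51°  ·
  (0,2): δ = 77.57°  ·
  (0,3): δ = 24.04°  ✓
  (0,4): δ = 54.95°  ✓
  (0,5): δ = 107.62°  ·
  (0,6): δ = 141.20°  ·
  (1,2): δ = 135.06°  ·
  (1,3): δ = 81.53°  ·
  (1,4): δ = 2.54°  ✓
  (1,5): δ = 50.13°  ✓
  (1,6): δ = 83.71°  ·
  (2,3): δ = 126.47°  ·
  (2,4): δ = 47.47°  ✓
  (2,5): δ = 5.19°  ✓
  (2,6): δ = 38.77°  ✓
  (3,4): δ = 101.01°  ·
  (3,5): δ = 48.34°  ✓
  (3,6): δ = 14.76°  ✓
  (4,5): δ = 127.33°  ·
  (4,6): δ = 93.76°  ·
  (5,6): δ = 146.42°  ·
antipodal pairs: 9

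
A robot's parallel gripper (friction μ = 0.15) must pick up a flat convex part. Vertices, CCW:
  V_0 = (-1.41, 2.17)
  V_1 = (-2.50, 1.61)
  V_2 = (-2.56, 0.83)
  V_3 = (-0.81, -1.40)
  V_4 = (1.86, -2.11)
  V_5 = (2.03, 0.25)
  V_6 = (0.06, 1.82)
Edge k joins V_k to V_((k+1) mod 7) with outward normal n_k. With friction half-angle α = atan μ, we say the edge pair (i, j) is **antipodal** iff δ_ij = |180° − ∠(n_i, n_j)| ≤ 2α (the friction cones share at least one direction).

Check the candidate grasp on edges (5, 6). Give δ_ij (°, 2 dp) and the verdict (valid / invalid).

α = atan 0.15 = 8.53°;  2α = 17.06°
edge 5: e_5 = (-1.97, +1.57);  n_5 = (+0.6232, +0.7820)
edge 6: e_6 = (-1.47, +0.35);  n_6 = (+0.2316, +0.9728)
∠(n_5, n_6) = 25.16°
δ = |180° − 25.16°| = 154.84°
154.84° > 2α = 17.06°  →  invalid

δ = 154.84°, invalid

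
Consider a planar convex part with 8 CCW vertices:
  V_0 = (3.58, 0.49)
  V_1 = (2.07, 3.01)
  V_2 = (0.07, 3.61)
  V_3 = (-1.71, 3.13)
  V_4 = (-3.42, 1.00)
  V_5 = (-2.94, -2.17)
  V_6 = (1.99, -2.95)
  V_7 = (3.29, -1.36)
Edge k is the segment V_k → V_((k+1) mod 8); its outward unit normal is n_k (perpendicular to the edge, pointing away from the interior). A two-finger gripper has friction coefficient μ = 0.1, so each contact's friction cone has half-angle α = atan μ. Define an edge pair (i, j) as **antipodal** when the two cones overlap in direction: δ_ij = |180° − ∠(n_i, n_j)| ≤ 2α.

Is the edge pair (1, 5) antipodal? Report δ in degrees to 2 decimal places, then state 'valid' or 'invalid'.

δ = 7.71°, valid

α = atan 0.1 = 5.71°;  2α = 11.42°
edge 1: e_1 = (-2.00, +0.60);  n_1 = (+0.2873, +0.9578)
edge 5: e_5 = (+4.93, -0.78);  n_5 = (-0.1563, -0.9877)
∠(n_1, n_5) = 172.29°
δ = |180° − 172.29°| = 7.71°
7.71° ≤ 2α = 11.42°  →  valid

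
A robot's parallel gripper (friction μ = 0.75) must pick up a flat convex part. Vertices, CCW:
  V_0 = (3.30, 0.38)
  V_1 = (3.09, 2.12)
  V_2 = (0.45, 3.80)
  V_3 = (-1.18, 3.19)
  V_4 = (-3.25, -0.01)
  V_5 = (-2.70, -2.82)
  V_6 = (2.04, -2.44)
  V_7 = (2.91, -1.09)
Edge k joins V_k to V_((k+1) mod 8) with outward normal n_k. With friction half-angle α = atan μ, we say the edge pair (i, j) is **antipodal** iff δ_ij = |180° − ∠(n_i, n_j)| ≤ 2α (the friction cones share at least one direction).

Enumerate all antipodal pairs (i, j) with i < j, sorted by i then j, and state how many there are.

count = 12; pairs: (0,3), (0,4), (1,4), (1,5), (2,5), (2,6), (2,7), (3,5), (3,6), (3,7), (4,6), (4,7)

α = atan 0.75 = 36.87°;  2α = 73.74°
n_0 = (+0.9928, +0.1198)
n_1 = (+0.5369, +0.8437)
n_2 = (-0.3505, +0.9366)
n_3 = (-0.8396, +0.5431)
n_4 = (-0.9814, -0.1921)
n_5 = (+0.0799, -0.9968)
n_6 = (+0.8406, -0.5417)
n_7 = (+0.9666, -0.2564)
  (0,1): δ = 129.35°  ·
  (0,2): δ = 76.36°  ·
  (0,3): δ = 39.78°  ✓
  (0,4): δ = 4.19°  ✓
  (0,5): δ = 87.70°  ·
  (0,6): δ = 140.32°  ·
  (0,7): δ = 158.26°  ·
  (1,2): δ = 127.01°  ·
  (1,3): δ = 90.43°  ·
  (1,4): δ = 46.45°  ✓
  (1,5): δ = 37.05°  ✓
  (1,6): δ = 89.67°  ·
  (1,7): δ = 107.61°  ·
  (2,3): δ = 143.42°  ·
  (2,4): δ = 99.44°  ·
  (2,5): δ = 15.93°  ✓
  (2,6): δ = 36.68°  ✓
  (2,7): δ = 54.62°  ✓
  (3,4): δ = 136.03°  ·
  (3,5): δ = 52.52°  ✓
  (3,6): δ = 0.10°  ✓
  (3,7): δ = 18.04°  ✓
  (4,5): δ = 96.49°  ·
  (4,6): δ = 43.87°  ✓
  (4,7): δ = 25.93°  ✓
  (5,6): δ = 127.38°  ·
  (5,7): δ = 109.44°  ·
  (6,7): δ = 162.06°  ·
antipodal pairs: 12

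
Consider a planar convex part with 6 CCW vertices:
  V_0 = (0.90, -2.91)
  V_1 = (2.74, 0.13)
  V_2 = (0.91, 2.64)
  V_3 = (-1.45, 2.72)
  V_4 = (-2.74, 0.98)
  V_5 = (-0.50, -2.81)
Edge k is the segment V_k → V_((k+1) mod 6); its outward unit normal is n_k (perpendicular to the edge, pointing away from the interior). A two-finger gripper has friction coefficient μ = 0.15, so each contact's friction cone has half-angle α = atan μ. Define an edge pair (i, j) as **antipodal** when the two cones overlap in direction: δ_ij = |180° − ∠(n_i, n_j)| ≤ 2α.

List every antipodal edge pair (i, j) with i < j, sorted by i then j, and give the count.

count = 3; pairs: (0,3), (1,4), (2,5)

α = atan 0.15 = 8.53°;  2α = 17.06°
n_0 = (+0.8555, -0.5178)
n_1 = (+0.8080, +0.5891)
n_2 = (+0.0339, +0.9994)
n_3 = (-0.8033, +0.5956)
n_4 = (-0.8609, -0.5088)
n_5 = (-0.0712, -0.9975)
  (0,1): δ = 112.72°  ·
  (0,2): δ = 60.76°  ·
  (0,3): δ = 5.37°  ✓
  (0,4): δ = 61.77°  ·
  (0,5): δ = 117.10°  ·
  (1,2): δ = 128.04°  ·
  (1,3): δ = 72.65°  ·
  (1,4): δ = 5.51°  ✓
  (1,5): δ = 49.82°  ·
  (2,3): δ = 124.61°  ·
  (2,4): δ = 57.47°  ·
  (2,5): δ = 2.14°  ✓
  (3,4): δ = 112.86°  ·
  (3,5): δ = 57.53°  ·
  (4,5): δ = 124.67°  ·
antipodal pairs: 3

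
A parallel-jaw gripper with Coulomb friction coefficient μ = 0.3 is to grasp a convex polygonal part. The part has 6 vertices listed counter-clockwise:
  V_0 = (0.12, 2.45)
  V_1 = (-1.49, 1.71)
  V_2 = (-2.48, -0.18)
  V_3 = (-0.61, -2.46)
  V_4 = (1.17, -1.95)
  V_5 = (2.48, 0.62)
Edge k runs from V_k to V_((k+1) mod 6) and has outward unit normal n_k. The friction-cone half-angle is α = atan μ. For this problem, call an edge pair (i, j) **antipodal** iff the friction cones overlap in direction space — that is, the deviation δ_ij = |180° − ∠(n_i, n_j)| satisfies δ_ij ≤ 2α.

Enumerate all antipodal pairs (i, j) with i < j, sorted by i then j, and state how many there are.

α = atan 0.3 = 16.70°;  2α = 33.40°
n_0 = (-0.4176, +0.9086)
n_1 = (-0.8858, +0.4640)
n_2 = (-0.7732, -0.6342)
n_3 = (+0.2754, -0.9613)
n_4 = (+0.8909, -0.4541)
n_5 = (+0.6128, +0.7903)
  (0,1): δ = 142.33°  ·
  (0,2): δ = 75.33°  ·
  (0,3): δ = 8.70°  ✓
  (0,4): δ = 38.31°  ·
  (0,5): δ = 117.52°  ·
  (1,2): δ = 113.00°  ·
  (1,3): δ = 46.37°  ·
  (1,4): δ = 0.64°  ✓
  (1,5): δ = 79.86°  ·
  (2,3): δ = 113.37°  ·
  (2,4): δ = 66.37°  ·
  (2,5): δ = 12.85°  ✓
  (3,4): δ = 133.00°  ·
  (3,5): δ = 53.78°  ·
  (4,5): δ = 100.78°  ·
antipodal pairs: 3

count = 3; pairs: (0,3), (1,4), (2,5)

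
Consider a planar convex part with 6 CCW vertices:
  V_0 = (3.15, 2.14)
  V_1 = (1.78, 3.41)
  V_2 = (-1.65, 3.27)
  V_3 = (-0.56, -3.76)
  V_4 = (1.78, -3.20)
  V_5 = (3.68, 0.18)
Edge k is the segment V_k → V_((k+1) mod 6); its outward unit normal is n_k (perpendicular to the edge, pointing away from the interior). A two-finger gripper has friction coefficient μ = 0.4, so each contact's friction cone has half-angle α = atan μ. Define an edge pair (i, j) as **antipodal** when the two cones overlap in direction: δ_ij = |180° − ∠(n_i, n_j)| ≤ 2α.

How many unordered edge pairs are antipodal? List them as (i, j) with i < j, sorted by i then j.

count = 4; pairs: (0,2), (1,3), (2,4), (2,5)

α = atan 0.4 = 21.80°;  2α = 43.60°
n_0 = (+0.6798, +0.7334)
n_1 = (-0.0408, +0.9992)
n_2 = (-0.9882, -0.1532)
n_3 = (+0.2327, -0.9725)
n_4 = (+0.8717, -0.4900)
n_5 = (+0.9653, +0.2610)
  (0,1): δ = 134.83°  ·
  (0,2): δ = 38.36°  ✓
  (0,3): δ = 56.29°  ·
  (0,4): δ = 103.49°  ·
  (0,5): δ = 147.96°  ·
  (1,2): δ = 83.52°  ·
  (1,3): δ = 11.12°  ✓
  (1,4): δ = 58.32°  ·
  (1,5): δ = 102.79°  ·
  (2,3): δ = 85.35°  ·
  (2,4): δ = 38.16°  ✓
  (2,5): δ = 6.32°  ✓
  (3,4): δ = 132.80°  ·
  (3,5): δ = 88.33°  ·
  (4,5): δ = 135.53°  ·
antipodal pairs: 4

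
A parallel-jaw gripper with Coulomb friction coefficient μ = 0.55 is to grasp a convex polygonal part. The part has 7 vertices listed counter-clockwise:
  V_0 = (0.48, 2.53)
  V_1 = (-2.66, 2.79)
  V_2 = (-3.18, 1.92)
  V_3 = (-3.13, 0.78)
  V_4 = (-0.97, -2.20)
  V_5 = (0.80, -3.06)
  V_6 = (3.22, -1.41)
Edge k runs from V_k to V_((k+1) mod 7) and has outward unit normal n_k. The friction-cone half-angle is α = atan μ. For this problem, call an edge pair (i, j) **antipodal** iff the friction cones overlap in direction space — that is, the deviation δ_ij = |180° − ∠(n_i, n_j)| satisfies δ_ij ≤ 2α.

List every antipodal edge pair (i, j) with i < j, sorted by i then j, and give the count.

count = 7; pairs: (0,3), (0,4), (0,5), (1,5), (2,6), (3,6), (4,6)

α = atan 0.55 = 28.81°;  2α = 57.62°
n_0 = (+0.0825, +0.9966)
n_1 = (-0.8584, +0.5130)
n_2 = (-0.9990, -0.0438)
n_3 = (-0.8097, -0.5869)
n_4 = (-0.4370, -0.8995)
n_5 = (+0.5633, -0.8262)
n_6 = (+0.8210, +0.5709)
  (0,1): δ = 116.13°  ·
  (0,2): δ = 82.76°  ·
  (0,3): δ = 49.33°  ✓
  (0,4): δ = 21.18°  ✓
  (0,5): δ = 39.02°  ✓
  (0,6): δ = 129.55°  ·
  (1,2): δ = 146.62°  ·
  (1,3): δ = 113.20°  ·
  (1,4): δ = 85.05°  ·
  (1,5): δ = 24.85°  ✓
  (1,6): δ = 65.68°  ·
  (2,3): δ = 146.58°  ·
  (2,4): δ = 118.43°  ·
  (2,5): δ = 58.22°  ·
  (2,6): δ = 32.30°  ✓
  (3,4): δ = 151.85°  ·
  (3,5): δ = 91.65°  ·
  (3,6): δ = 1.12°  ✓
  (4,5): δ = 119.80°  ·
  (4,6): δ = 29.27°  ✓
  (5,6): δ = 89.47°  ·
antipodal pairs: 7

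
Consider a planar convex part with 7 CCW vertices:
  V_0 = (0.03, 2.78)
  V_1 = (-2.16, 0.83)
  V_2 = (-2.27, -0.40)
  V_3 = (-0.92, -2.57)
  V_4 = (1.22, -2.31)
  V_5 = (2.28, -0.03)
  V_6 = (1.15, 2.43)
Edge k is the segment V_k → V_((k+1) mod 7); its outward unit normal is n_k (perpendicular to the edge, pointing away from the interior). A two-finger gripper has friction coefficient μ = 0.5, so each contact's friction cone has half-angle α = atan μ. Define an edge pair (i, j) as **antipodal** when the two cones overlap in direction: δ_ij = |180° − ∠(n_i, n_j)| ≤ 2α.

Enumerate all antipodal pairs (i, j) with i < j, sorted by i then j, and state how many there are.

α = atan 0.5 = 26.57°;  2α = 53.13°
n_0 = (-0.6650, +0.7468)
n_1 = (-0.9960, +0.0891)
n_2 = (-0.8491, -0.5282)
n_3 = (+0.1206, -0.9927)
n_4 = (+0.9068, -0.4216)
n_5 = (+0.9087, +0.4174)
n_6 = (+0.2983, +0.9545)
  (0,1): δ = 136.79°  ·
  (0,2): δ = 99.80°  ·
  (0,3): δ = 34.76°  ✓
  (0,4): δ = 23.38°  ✓
  (0,5): δ = 72.99°  ·
  (0,6): δ = 120.96°  ·
  (1,2): δ = 143.00°  ·
  (1,3): δ = 77.96°  ·
  (1,4): δ = 19.82°  ✓
  (1,5): δ = 29.78°  ✓
  (1,6): δ = 77.76°  ·
  (2,3): δ = 114.96°  ·
  (2,4): δ = 56.82°  ·
  (2,5): δ = 7.21°  ✓
  (2,6): δ = 40.76°  ✓
  (3,4): δ = 121.86°  ·
  (3,5): δ = 72.26°  ·
  (3,6): δ = 24.28°  ✓
  (4,5): δ = 130.39°  ·
  (4,6): δ = 82.42°  ·
  (5,6): δ = 132.03°  ·
antipodal pairs: 7

count = 7; pairs: (0,3), (0,4), (1,4), (1,5), (2,5), (2,6), (3,6)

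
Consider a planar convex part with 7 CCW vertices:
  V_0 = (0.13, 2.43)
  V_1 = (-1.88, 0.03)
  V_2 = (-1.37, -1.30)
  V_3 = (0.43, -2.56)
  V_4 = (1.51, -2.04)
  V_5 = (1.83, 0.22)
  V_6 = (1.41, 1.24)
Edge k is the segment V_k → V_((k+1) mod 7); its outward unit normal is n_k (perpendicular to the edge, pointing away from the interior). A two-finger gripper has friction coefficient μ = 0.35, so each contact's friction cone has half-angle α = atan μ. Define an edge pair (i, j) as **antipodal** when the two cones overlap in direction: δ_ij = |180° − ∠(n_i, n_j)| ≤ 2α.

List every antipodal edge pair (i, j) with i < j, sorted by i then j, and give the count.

count = 7; pairs: (0,3), (0,4), (1,4), (1,5), (1,6), (2,5), (2,6)

α = atan 0.35 = 19.29°;  2α = 38.58°
n_0 = (-0.7666, +0.6421)
n_1 = (-0.9337, -0.3580)
n_2 = (-0.5735, -0.8192)
n_3 = (+0.4338, -0.9010)
n_4 = (+0.9901, -0.1402)
n_5 = (+0.9247, +0.3807)
n_6 = (+0.6809, +0.7324)
  (0,1): δ = 119.07°  ·
  (0,2): δ = 85.05°  ·
  (0,3): δ = 24.34°  ✓
  (0,4): δ = 31.89°  ✓
  (0,5): δ = 62.33°  ·
  (0,6): δ = 87.03°  ·
  (1,2): δ = 145.97°  ·
  (1,3): δ = 85.27°  ·
  (1,4): δ = 29.04°  ✓
  (1,5): δ = 1.40°  ✓
  (1,6): δ = 26.11°  ✓
  (2,3): δ = 119.30°  ·
  (2,4): δ = 63.07°  ·
  (2,5): δ = 32.63°  ✓
  (2,6): δ = 7.92°  ✓
  (3,4): δ = 123.77°  ·
  (3,5): δ = 93.33°  ·
  (3,6): δ = 68.62°  ·
  (4,5): δ = 149.56°  ·
  (4,6): δ = 124.85°  ·
  (5,6): δ = 155.29°  ·
antipodal pairs: 7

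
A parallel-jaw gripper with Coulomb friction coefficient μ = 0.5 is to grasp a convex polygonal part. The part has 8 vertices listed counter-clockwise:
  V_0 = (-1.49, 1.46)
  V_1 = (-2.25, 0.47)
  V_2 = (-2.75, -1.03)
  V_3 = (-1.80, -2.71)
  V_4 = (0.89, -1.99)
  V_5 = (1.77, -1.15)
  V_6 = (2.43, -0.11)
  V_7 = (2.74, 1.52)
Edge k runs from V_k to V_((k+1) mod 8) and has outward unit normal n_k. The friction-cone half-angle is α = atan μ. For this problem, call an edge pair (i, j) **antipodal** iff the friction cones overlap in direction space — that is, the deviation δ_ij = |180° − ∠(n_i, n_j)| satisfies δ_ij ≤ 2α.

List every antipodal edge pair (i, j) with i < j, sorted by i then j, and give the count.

α = atan 0.5 = 26.57°;  2α = 53.13°
n_0 = (-0.7932, +0.6089)
n_1 = (-0.9487, +0.3162)
n_2 = (-0.8705, -0.4922)
n_3 = (+0.2586, -0.9660)
n_4 = (+0.6905, -0.7234)
n_5 = (+0.8443, -0.5358)
n_6 = (+0.9824, -0.1868)
n_7 = (-0.0142, +0.9999)
  (0,1): δ = 160.92°  ·
  (0,2): δ = 113.00°  ·
  (0,3): δ = 37.50°  ✓
  (0,4): δ = 8.82°  ✓
  (0,5): δ = 5.11°  ✓
  (0,6): δ = 26.74°  ✓
  (0,7): δ = 128.33°  ·
  (1,2): δ = 132.08°  ·
  (1,3): δ = 56.58°  ·
  (1,4): δ = 27.90°  ✓
  (1,5): δ = 13.96°  ✓
  (1,6): δ = 7.67°  ✓
  (1,7): δ = 109.25°  ·
  (2,3): δ = 104.50°  ·
  (2,4): δ = 75.82°  ·
  (2,5): δ = 61.89°  ·
  (2,6): δ = 40.26°  ✓
  (2,7): δ = 61.33°  ·
  (3,4): δ = 151.32°  ·
  (3,5): δ = 137.38°  ·
  (3,6): δ = 115.75°  ·
  (3,7): δ = 14.17°  ✓
  (4,5): δ = 166.07°  ·
  (4,6): δ = 144.44°  ·
  (4,7): δ = 42.86°  ✓
  (5,6): δ = 158.37°  ·
  (5,7): δ = 56.79°  ·
  (6,7): δ = 78.42°  ·
antipodal pairs: 10

count = 10; pairs: (0,3), (0,4), (0,5), (0,6), (1,4), (1,5), (1,6), (2,6), (3,7), (4,7)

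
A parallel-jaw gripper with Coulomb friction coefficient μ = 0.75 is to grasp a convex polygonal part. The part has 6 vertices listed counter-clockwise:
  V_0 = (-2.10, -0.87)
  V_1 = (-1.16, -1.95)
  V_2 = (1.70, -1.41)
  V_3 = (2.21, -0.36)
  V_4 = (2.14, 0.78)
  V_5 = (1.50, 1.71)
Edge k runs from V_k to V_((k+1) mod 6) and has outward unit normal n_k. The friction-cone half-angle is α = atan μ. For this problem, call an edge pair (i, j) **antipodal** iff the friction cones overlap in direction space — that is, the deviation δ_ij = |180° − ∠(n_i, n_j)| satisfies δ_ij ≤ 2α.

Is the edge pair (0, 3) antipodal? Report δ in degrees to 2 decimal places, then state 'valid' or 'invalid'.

α = atan 0.75 = 36.87°;  2α = 73.74°
edge 0: e_0 = (+0.94, -1.08);  n_0 = (-0.7543, -0.6565)
edge 3: e_3 = (-0.07, +1.14);  n_3 = (+0.9981, +0.0613)
∠(n_0, n_3) = 142.48°
δ = |180° − 142.48°| = 37.52°
37.52° ≤ 2α = 73.74°  →  valid

δ = 37.52°, valid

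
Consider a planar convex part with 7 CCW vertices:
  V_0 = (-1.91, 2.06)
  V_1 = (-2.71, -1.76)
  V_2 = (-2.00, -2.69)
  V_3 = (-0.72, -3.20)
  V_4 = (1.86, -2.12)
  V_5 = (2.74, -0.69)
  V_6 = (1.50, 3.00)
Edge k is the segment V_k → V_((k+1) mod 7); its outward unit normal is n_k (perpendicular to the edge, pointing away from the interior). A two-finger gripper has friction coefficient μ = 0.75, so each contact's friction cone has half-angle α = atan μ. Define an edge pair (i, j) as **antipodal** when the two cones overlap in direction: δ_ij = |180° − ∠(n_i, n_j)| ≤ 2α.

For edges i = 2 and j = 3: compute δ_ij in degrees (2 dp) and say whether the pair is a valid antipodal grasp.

α = atan 0.75 = 36.87°;  2α = 73.74°
edge 2: e_2 = (+1.28, -0.51);  n_2 = (-0.3701, -0.9290)
edge 3: e_3 = (+2.58, +1.08);  n_3 = (+0.3861, -0.9224)
∠(n_2, n_3) = 44.44°
δ = |180° − 44.44°| = 135.56°
135.56° > 2α = 73.74°  →  invalid

δ = 135.56°, invalid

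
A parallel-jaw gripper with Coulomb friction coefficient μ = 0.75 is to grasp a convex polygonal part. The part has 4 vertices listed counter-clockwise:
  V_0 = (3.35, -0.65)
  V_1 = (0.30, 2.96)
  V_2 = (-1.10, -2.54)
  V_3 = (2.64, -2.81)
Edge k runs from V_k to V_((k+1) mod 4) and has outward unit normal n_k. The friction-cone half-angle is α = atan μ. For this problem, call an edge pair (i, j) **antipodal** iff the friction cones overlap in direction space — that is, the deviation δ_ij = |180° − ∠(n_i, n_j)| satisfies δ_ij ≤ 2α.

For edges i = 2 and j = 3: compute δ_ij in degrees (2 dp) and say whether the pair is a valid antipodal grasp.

δ = 104.07°, invalid

α = atan 0.75 = 36.87°;  2α = 73.74°
edge 2: e_2 = (+3.74, -0.27);  n_2 = (-0.0720, -0.9974)
edge 3: e_3 = (+0.71, +2.16);  n_3 = (+0.9500, -0.3123)
∠(n_2, n_3) = 75.93°
δ = |180° − 75.93°| = 104.07°
104.07° > 2α = 73.74°  →  invalid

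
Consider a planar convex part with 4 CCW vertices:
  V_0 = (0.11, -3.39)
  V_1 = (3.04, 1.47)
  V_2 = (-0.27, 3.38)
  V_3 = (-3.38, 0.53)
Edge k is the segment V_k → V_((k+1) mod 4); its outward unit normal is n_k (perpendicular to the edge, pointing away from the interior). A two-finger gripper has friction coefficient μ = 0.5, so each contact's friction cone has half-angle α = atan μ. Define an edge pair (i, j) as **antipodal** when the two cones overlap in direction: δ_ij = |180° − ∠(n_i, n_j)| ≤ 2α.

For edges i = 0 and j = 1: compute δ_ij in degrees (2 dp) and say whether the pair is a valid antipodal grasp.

δ = 88.90°, invalid

α = atan 0.5 = 26.57°;  2α = 53.13°
edge 0: e_0 = (+2.93, +4.86);  n_0 = (+0.8564, -0.5163)
edge 1: e_1 = (-3.31, +1.91);  n_1 = (+0.4998, +0.8661)
∠(n_0, n_1) = 91.10°
δ = |180° − 91.10°| = 88.90°
88.90° > 2α = 53.13°  →  invalid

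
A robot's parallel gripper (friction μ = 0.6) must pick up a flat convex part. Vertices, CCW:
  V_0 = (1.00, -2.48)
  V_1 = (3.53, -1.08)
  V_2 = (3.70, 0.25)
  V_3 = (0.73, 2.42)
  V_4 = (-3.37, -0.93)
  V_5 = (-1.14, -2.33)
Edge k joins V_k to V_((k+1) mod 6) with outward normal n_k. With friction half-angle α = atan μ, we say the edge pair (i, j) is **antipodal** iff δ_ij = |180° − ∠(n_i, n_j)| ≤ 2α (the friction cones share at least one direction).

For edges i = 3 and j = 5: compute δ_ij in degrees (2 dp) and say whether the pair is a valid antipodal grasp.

α = atan 0.6 = 30.96°;  2α = 61.93°
edge 3: e_3 = (-4.10, -3.35);  n_3 = (-0.6327, +0.7744)
edge 5: e_5 = (+2.14, -0.15);  n_5 = (-0.0699, -0.9976)
∠(n_3, n_5) = 136.74°
δ = |180° − 136.74°| = 43.26°
43.26° ≤ 2α = 61.93°  →  valid

δ = 43.26°, valid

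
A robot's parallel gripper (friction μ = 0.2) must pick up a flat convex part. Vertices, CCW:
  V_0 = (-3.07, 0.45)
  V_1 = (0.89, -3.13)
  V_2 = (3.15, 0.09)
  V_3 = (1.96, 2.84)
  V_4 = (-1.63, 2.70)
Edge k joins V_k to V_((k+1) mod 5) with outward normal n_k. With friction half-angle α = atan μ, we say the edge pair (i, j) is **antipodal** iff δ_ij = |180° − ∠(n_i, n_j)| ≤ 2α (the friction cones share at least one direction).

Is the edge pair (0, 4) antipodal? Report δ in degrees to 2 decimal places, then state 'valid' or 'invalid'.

δ = 99.50°, invalid

α = atan 0.2 = 11.31°;  2α = 22.62°
edge 0: e_0 = (+3.96, -3.58);  n_0 = (-0.6706, -0.7418)
edge 4: e_4 = (-1.44, -2.25);  n_4 = (-0.8423, +0.5391)
∠(n_0, n_4) = 80.50°
δ = |180° − 80.50°| = 99.50°
99.50° > 2α = 22.62°  →  invalid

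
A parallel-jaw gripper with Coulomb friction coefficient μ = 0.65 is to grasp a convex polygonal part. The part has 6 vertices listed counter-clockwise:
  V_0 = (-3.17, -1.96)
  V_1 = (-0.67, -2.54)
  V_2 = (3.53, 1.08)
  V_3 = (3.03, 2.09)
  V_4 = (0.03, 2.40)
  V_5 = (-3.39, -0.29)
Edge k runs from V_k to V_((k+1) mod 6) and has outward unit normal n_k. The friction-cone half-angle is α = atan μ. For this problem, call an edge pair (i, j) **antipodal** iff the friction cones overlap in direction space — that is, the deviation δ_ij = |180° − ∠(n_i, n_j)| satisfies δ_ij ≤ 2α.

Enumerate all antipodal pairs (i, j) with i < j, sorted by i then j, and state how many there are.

count = 7; pairs: (0,2), (0,3), (0,4), (1,3), (1,4), (1,5), (2,5)

α = atan 0.65 = 33.02°;  2α = 66.05°
n_0 = (-0.2260, -0.9741)
n_1 = (+0.6529, -0.7575)
n_2 = (+0.8962, +0.4437)
n_3 = (+0.1028, +0.9947)
n_4 = (-0.6182, +0.7860)
n_5 = (-0.9914, -0.1306)
  (0,1): δ = 126.18°  ·
  (0,2): δ = 50.60°  ✓
  (0,3): δ = 7.16°  ✓
  (0,4): δ = 51.25°  ✓
  (0,5): δ = 110.57°  ·
  (1,2): δ = 104.42°  ·
  (1,3): δ = 46.66°  ✓
  (1,4): δ = 2.57°  ✓
  (1,5): δ = 56.75°  ✓
  (2,3): δ = 122.24°  ·
  (2,4): δ = 78.15°  ·
  (2,5): δ = 18.83°  ✓
  (3,4): δ = 135.91°  ·
  (3,5): δ = 76.60°  ·
  (4,5): δ = 120.68°  ·
antipodal pairs: 7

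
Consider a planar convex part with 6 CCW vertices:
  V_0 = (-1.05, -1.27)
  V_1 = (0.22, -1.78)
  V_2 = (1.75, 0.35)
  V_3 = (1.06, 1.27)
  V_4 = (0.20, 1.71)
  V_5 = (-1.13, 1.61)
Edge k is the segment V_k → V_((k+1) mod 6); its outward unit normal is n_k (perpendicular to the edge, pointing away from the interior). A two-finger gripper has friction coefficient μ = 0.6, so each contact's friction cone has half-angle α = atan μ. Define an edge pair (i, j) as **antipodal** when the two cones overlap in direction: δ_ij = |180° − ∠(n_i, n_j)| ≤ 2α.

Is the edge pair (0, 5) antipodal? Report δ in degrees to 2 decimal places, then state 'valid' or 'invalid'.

α = atan 0.6 = 30.96°;  2α = 61.93°
edge 0: e_0 = (+1.27, -0.51);  n_0 = (-0.3727, -0.9280)
edge 5: e_5 = (+0.08, -2.88);  n_5 = (-0.9996, -0.0278)
∠(n_0, n_5) = 66.53°
δ = |180° − 66.53°| = 113.47°
113.47° > 2α = 61.93°  →  invalid

δ = 113.47°, invalid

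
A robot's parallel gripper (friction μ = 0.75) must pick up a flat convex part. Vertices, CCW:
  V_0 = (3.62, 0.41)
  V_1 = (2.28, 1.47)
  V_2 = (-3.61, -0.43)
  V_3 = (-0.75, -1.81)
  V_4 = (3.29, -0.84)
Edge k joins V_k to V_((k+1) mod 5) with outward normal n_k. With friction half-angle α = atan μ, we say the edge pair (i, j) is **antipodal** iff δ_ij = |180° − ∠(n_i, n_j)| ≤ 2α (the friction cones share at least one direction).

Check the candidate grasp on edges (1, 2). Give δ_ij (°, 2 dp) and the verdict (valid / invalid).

δ = 43.64°, valid

α = atan 0.75 = 36.87°;  2α = 73.74°
edge 1: e_1 = (-5.89, -1.90);  n_1 = (-0.3070, +0.9517)
edge 2: e_2 = (+2.86, -1.38);  n_2 = (-0.4346, -0.9006)
∠(n_1, n_2) = 136.36°
δ = |180° − 136.36°| = 43.64°
43.64° ≤ 2α = 73.74°  →  valid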